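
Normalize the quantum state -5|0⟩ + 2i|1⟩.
-0.9285|0⟩ + 0.3714i|1⟩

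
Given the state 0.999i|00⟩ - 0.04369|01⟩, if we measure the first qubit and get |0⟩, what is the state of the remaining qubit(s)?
0.999i|0⟩ - 0.04369|1⟩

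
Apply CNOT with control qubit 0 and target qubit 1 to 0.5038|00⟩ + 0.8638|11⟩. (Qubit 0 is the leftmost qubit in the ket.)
0.5038|00⟩ + 0.8638|10⟩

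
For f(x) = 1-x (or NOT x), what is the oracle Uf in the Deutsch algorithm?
CNOT followed by I ⊗ X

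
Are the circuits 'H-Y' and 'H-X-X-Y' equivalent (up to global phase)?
Yes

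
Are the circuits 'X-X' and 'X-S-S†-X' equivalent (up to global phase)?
Yes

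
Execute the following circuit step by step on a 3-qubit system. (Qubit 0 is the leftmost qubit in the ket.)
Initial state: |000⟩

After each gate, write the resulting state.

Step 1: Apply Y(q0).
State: i|100⟩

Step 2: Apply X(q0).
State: i|000⟩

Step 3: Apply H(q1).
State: (1/√2)i|000⟩ + (1/√2)i|010⟩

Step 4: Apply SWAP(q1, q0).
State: (1/√2)i|000⟩ + (1/√2)i|100⟩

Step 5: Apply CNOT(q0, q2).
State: (1/√2)i|000⟩ + (1/√2)i|101⟩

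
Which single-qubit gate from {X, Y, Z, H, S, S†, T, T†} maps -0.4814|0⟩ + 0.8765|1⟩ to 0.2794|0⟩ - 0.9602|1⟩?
H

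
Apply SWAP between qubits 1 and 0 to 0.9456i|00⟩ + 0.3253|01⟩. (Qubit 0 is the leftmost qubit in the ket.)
0.9456i|00⟩ + 0.3253|10⟩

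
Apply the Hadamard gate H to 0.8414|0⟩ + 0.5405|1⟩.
0.9772|0⟩ + 0.2128|1⟩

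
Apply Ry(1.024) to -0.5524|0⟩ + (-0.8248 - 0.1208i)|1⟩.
(-0.07748 + 0.05918i)|0⟩ + (-0.9897 - 0.1053i)|1⟩

Ry(1.024) = [[cos(θ/2), −sin(θ/2)], [sin(θ/2), cos(θ/2)]]; θ = 1.024, cos(θ/2) ≈ 0.871766, sin(θ/2) ≈ 0.489922.
With a = amp(|0⟩) = -0.5524 and b = amp(|1⟩) = (-0.8248 - 0.1208i):
new amp(|0⟩) = (0.871766)·a + (-0.489922)·b = (-0.07748 + 0.05918i)
new amp(|1⟩) = (0.489922)·a + (0.871766)·b = (-0.9897 - 0.1053i)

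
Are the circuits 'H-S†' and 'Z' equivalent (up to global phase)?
No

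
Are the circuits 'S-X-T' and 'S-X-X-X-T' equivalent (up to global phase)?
Yes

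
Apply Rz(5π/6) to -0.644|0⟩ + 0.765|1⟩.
(-0.1667 + 0.6221i)|0⟩ + (0.198 + 0.7389i)|1⟩

Rz(5π/6) = [[e^(−iθ/2), 0], [0, e^(iθ/2)]] with e^(±iθ/2) = cos(θ/2) ± i·sin(θ/2); θ = 5π/6, cos(θ/2) ≈ 0.258819, sin(θ/2) ≈ 0.965926.
With a = amp(|0⟩) = -0.644 and b = amp(|1⟩) = 0.765:
new amp(|0⟩) = (0.258819 - 0.965926i)·a = (-0.1667 + 0.6221i)
new amp(|1⟩) = (0.258819 + 0.965926i)·b = (0.198 + 0.7389i)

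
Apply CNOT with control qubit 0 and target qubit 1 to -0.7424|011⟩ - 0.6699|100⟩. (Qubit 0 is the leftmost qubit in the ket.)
-0.7424|011⟩ - 0.6699|110⟩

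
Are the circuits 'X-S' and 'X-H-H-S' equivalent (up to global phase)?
Yes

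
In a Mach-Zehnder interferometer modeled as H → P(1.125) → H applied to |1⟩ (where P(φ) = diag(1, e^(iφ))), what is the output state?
(0.2844 - 0.4511i)|0⟩ + (0.7156 + 0.4511i)|1⟩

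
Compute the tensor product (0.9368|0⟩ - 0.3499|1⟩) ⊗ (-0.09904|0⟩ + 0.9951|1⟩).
-0.09278|00⟩ + 0.9322|01⟩ + 0.03465|10⟩ - 0.3482|11⟩

amp(|b₁b₂…⟩) = product of the factor amplitudes for bits b₁, b₂, …; only kets whose every factor amplitude is nonzero survive.
|00⟩: (0.9368)(-0.09904) = -0.09278
|01⟩: (0.9368)(0.9951) = 0.9322
|10⟩: (-0.3499)(-0.09904) = 0.03465
|11⟩: (-0.3499)(0.9951) = -0.3482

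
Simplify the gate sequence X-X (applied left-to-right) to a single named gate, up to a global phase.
I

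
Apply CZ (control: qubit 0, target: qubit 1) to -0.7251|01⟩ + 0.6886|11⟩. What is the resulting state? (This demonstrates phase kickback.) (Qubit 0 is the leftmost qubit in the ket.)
-0.7251|01⟩ - 0.6886|11⟩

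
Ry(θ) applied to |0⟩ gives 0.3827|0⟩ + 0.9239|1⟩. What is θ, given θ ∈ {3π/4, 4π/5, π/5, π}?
3π/4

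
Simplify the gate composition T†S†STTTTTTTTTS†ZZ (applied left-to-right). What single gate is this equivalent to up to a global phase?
S†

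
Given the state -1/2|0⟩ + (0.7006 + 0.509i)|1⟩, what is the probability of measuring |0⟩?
1/4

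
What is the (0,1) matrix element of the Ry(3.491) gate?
-0.9848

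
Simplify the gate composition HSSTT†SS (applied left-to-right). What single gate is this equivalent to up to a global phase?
H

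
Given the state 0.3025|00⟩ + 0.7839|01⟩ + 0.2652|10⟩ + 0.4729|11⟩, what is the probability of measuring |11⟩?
0.2236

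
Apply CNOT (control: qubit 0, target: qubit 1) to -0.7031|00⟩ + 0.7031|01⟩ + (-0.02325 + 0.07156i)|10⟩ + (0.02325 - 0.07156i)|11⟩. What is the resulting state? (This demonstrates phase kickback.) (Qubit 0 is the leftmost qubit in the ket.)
-0.7031|00⟩ + 0.7031|01⟩ + (0.02325 - 0.07156i)|10⟩ + (-0.02325 + 0.07156i)|11⟩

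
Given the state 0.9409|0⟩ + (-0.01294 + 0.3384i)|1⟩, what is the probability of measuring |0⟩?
0.8853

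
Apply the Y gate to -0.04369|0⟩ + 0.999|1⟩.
-0.999i|0⟩ - 0.04369i|1⟩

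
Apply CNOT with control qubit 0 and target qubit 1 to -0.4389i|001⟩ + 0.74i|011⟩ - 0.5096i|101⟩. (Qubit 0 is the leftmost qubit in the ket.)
-0.4389i|001⟩ + 0.74i|011⟩ - 0.5096i|111⟩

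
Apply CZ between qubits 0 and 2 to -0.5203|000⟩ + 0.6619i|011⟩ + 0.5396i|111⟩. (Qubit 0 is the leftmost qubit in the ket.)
-0.5203|000⟩ + 0.6619i|011⟩ - 0.5396i|111⟩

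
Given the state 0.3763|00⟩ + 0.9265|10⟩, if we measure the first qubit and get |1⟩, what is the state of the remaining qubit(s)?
|0⟩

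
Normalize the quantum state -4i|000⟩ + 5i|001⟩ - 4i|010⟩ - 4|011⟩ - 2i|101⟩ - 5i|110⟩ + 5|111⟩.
-0.3549i|000⟩ + 0.4437i|001⟩ - 0.3549i|010⟩ - 0.3549|011⟩ - 0.1775i|101⟩ - 0.4437i|110⟩ + 0.4437|111⟩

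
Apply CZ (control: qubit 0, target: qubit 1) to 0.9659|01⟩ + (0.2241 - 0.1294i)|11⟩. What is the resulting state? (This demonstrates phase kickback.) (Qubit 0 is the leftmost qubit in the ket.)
0.9659|01⟩ + (-0.2241 + 0.1294i)|11⟩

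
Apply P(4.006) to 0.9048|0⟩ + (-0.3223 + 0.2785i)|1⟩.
0.9048|0⟩ + (0.4211 + 0.06441i)|1⟩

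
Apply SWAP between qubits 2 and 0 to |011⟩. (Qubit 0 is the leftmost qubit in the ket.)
|110⟩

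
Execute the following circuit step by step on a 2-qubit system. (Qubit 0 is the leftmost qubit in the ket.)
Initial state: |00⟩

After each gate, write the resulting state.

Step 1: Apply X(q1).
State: |01⟩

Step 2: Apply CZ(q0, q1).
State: |01⟩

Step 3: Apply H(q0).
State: 1/√2|01⟩ + 1/√2|11⟩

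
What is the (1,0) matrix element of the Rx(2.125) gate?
-0.8736i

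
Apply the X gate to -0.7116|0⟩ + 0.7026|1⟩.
0.7026|0⟩ - 0.7116|1⟩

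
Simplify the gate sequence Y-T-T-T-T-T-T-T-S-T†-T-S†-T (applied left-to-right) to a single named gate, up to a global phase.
Y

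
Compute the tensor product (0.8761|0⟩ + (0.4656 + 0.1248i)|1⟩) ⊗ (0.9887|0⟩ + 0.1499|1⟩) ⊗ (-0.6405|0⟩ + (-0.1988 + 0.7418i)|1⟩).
-0.5548|000⟩ + (-0.1722 + 0.6425i)|001⟩ - 0.08412|010⟩ + (-0.02611 + 0.09742i)|011⟩ + (-0.2948 - 0.07903i)|100⟩ + (-0.183 + 0.3169i)|101⟩ + (-0.0447 - 0.01198i)|110⟩ + (-0.02775 + 0.04805i)|111⟩

amp(|b₁b₂…⟩) = product of the factor amplitudes for bits b₁, b₂, …; only kets whose every factor amplitude is nonzero survive.
|000⟩: (0.8761)(0.9887)(-0.6405) = -0.5548
|001⟩: (0.8761)(0.9887)(-0.1988 + 0.7418i) = (-0.1722 + 0.6425i)
|010⟩: (0.8761)(0.1499)(-0.6405) = -0.08412
|011⟩: (0.8761)(0.1499)(-0.1988 + 0.7418i) = (-0.02611 + 0.09742i)
|100⟩: (0.4656 + 0.1248i)(0.9887)(-0.6405) = (-0.2948 - 0.07903i)
|101⟩: (0.4656 + 0.1248i)(0.9887)(-0.1988 + 0.7418i) = (-0.183 + 0.3169i)
|110⟩: (0.4656 + 0.1248i)(0.1499)(-0.6405) = (-0.0447 - 0.01198i)
|111⟩: (0.4656 + 0.1248i)(0.1499)(-0.1988 + 0.7418i) = (-0.02775 + 0.04805i)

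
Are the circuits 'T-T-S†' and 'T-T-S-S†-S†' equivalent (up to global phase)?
Yes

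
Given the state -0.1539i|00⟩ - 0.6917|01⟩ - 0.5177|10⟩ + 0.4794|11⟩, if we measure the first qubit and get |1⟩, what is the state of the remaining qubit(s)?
-0.7337|0⟩ + 0.6794|1⟩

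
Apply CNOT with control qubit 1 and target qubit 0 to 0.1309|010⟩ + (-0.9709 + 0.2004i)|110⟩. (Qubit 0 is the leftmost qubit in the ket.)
(-0.9709 + 0.2004i)|010⟩ + 0.1309|110⟩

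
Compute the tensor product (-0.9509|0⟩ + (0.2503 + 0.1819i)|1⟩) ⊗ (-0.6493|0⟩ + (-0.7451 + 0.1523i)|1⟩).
0.6174|00⟩ + (0.7085 - 0.1448i)|01⟩ + (-0.1625 - 0.1181i)|10⟩ + (-0.2142 - 0.09741i)|11⟩

amp(|b₁b₂…⟩) = product of the factor amplitudes for bits b₁, b₂, …; only kets whose every factor amplitude is nonzero survive.
|00⟩: (-0.9509)(-0.6493) = 0.6174
|01⟩: (-0.9509)(-0.7451 + 0.1523i) = (0.7085 - 0.1448i)
|10⟩: (0.2503 + 0.1819i)(-0.6493) = (-0.1625 - 0.1181i)
|11⟩: (0.2503 + 0.1819i)(-0.7451 + 0.1523i) = (-0.2142 - 0.09741i)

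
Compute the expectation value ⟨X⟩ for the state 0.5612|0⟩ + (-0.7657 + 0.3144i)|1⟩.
-0.8594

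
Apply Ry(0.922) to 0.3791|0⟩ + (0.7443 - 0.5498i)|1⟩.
(0.008428 + 0.2446i)|0⟩ + (0.8352 - 0.4924i)|1⟩

Ry(0.922) = [[cos(θ/2), −sin(θ/2)], [sin(θ/2), cos(θ/2)]]; θ = 0.922, cos(θ/2) ≈ 0.895608, sin(θ/2) ≈ 0.444844.
With a = amp(|0⟩) = 0.3791 and b = amp(|1⟩) = (0.7443 - 0.5498i):
new amp(|0⟩) = (0.895608)·a + (-0.444844)·b = (0.008428 + 0.2446i)
new amp(|1⟩) = (0.444844)·a + (0.895608)·b = (0.8352 - 0.4924i)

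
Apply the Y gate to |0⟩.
i|1⟩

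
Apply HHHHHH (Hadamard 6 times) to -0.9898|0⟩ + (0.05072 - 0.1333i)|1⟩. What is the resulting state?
-0.9898|0⟩ + (0.05072 - 0.1333i)|1⟩

H² = I, so an even number of Hadamards cancels: H^6 = I and the state is unchanged.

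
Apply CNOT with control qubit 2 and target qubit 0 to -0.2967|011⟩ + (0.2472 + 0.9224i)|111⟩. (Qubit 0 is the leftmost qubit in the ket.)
(0.2472 + 0.9224i)|011⟩ - 0.2967|111⟩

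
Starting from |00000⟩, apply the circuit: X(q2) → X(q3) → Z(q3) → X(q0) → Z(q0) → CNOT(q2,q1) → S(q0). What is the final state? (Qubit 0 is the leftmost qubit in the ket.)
i|11110⟩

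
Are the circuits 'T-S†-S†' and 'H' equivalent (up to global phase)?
No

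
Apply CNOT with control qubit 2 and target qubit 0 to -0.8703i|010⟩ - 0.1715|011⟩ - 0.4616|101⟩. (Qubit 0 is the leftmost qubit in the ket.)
-0.4616|001⟩ - 0.8703i|010⟩ - 0.1715|111⟩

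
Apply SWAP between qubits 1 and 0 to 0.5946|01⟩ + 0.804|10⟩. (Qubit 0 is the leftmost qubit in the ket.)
0.804|01⟩ + 0.5946|10⟩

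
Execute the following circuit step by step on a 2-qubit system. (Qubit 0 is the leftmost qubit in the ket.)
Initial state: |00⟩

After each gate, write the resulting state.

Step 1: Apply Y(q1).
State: i|01⟩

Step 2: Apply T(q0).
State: i|01⟩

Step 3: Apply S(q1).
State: -|01⟩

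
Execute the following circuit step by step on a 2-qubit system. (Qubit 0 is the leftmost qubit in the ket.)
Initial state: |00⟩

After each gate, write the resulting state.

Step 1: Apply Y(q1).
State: i|01⟩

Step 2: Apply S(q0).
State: i|01⟩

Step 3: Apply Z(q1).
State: -i|01⟩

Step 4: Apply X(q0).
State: -i|11⟩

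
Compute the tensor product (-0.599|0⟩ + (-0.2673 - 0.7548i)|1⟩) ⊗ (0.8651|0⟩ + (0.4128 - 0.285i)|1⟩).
-0.5182|00⟩ + (-0.2473 + 0.1707i)|01⟩ + (-0.2312 - 0.653i)|10⟩ + (-0.3255 - 0.2354i)|11⟩

amp(|b₁b₂…⟩) = product of the factor amplitudes for bits b₁, b₂, …; only kets whose every factor amplitude is nonzero survive.
|00⟩: (-0.599)(0.8651) = -0.5182
|01⟩: (-0.599)(0.4128 - 0.285i) = (-0.2473 + 0.1707i)
|10⟩: (-0.2673 - 0.7548i)(0.8651) = (-0.2312 - 0.653i)
|11⟩: (-0.2673 - 0.7548i)(0.4128 - 0.285i) = (-0.3255 - 0.2354i)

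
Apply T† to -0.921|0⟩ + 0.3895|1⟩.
-0.921|0⟩ + (0.2754 - 0.2754i)|1⟩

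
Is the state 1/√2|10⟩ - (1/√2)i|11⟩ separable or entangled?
Separable

Writing the state as a|00⟩ + b|01⟩ + c|10⟩ + d|11⟩, it is a product state iff ad − bc = 0.
Here (a, b, c, d) = (0, 0, 1/√2, -(1/√2)i): ad − bc = (0)(-(1/√2)i) − (0)(1/√2) = 0, so the state is separable.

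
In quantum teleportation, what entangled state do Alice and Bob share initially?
Bell state |Φ+⟩ = (|00⟩ + |11⟩)/√2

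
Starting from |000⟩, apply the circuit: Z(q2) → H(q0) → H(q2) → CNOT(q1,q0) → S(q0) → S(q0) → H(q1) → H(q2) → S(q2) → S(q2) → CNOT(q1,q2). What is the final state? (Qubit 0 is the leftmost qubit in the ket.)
1/2|000⟩ + 1/2|011⟩ - 1/2|100⟩ - 1/2|111⟩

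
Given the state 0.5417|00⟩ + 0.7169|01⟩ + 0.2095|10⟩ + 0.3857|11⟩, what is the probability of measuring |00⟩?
0.2934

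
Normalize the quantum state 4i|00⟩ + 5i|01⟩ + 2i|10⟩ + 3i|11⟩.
0.5443i|00⟩ + 0.6804i|01⟩ + 0.2722i|10⟩ + (1/√6)i|11⟩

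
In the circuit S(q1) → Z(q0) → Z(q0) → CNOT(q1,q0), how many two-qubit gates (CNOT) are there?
1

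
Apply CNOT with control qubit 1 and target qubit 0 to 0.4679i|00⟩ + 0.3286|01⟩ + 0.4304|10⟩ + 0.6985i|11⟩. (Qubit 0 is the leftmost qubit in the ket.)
0.4679i|00⟩ + 0.6985i|01⟩ + 0.4304|10⟩ + 0.3286|11⟩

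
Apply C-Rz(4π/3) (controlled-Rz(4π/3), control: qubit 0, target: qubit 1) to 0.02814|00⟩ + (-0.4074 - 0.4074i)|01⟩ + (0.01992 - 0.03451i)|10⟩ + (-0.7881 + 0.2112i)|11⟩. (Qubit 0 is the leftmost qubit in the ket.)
0.02814|00⟩ + (-0.4074 - 0.4074i)|01⟩ + (-0.03985 + 0.000003774i)|10⟩ + (0.2111 - 0.7881i)|11⟩

C-Rz(4π/3) leaves the control-|0⟩ kets |00⟩, |01⟩ unchanged and applies Rz(4π/3) to qubit 1 on the control-|1⟩ pair (|10⟩, |11⟩).
Rz(4π/3) = [[e^(−iθ/2), 0], [0, e^(iθ/2)]] with e^(±iθ/2) = cos(θ/2) ± i·sin(θ/2); θ = 4π/3, cos(θ/2) ≈ -0.5, sin(θ/2) ≈ 0.866025.
With a = amp(|10⟩) = (0.01992 - 0.03451i) and b = amp(|11⟩) = (-0.7881 + 0.2112i):
new amp(|10⟩) = (-0.5 - 0.866025i)·a = (-0.03985 + 0.000003774i)
new amp(|11⟩) = (-0.5 + 0.866025i)·b = (0.2111 - 0.7881i)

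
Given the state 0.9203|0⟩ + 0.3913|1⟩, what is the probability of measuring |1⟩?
0.1531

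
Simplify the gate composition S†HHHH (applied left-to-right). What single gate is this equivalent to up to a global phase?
S†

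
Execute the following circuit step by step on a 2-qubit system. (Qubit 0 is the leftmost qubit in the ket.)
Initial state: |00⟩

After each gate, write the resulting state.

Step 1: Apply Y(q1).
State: i|01⟩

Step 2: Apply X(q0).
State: i|11⟩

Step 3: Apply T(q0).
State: (-1/√2 + (1/√2)i)|11⟩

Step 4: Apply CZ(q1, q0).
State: (1/√2 - (1/√2)i)|11⟩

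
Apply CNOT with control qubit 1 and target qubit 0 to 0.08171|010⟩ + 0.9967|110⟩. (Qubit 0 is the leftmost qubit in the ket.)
0.9967|010⟩ + 0.08171|110⟩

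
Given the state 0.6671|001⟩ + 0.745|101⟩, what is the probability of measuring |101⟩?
0.555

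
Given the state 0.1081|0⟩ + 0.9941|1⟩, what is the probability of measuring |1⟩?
0.9882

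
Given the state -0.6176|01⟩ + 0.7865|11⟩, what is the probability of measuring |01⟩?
0.3814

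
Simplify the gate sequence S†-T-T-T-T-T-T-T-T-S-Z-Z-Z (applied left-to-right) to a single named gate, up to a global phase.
Z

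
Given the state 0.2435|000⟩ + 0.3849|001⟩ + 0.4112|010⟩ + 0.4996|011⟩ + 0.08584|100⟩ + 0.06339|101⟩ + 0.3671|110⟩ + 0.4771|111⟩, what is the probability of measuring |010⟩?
0.1691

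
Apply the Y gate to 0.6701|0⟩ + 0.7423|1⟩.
-0.7423i|0⟩ + 0.6701i|1⟩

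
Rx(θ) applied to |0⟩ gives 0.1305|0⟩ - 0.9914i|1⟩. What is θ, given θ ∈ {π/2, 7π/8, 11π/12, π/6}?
11π/12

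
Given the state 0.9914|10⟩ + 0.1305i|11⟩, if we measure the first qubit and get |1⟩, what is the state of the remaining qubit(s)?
0.9914|0⟩ + 0.1305i|1⟩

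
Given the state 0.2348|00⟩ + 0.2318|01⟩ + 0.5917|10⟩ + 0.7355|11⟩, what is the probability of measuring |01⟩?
0.05373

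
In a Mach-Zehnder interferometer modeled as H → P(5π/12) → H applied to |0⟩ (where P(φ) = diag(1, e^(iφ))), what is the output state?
(0.6294 + 0.483i)|0⟩ + (0.3706 - 0.483i)|1⟩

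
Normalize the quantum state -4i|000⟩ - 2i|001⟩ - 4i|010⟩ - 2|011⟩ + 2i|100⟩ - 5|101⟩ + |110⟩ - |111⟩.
-0.4747i|000⟩ - 0.2374i|001⟩ - 0.4747i|010⟩ - 0.2374|011⟩ + 0.2374i|100⟩ - 0.5934|101⟩ + 0.1187|110⟩ - 0.1187|111⟩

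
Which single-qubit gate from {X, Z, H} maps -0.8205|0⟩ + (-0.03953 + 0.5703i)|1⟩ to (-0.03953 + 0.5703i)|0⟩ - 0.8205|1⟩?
X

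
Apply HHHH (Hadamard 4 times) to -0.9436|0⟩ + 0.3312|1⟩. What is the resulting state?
-0.9436|0⟩ + 0.3312|1⟩

H² = I, so an even number of Hadamards cancels: H^4 = I and the state is unchanged.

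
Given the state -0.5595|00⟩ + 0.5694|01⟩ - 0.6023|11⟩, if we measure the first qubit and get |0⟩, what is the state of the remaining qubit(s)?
-0.7009|0⟩ + 0.7133|1⟩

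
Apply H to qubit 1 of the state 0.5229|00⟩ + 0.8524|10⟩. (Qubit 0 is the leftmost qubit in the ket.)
0.3697|00⟩ + 0.3697|01⟩ + 0.6027|10⟩ + 0.6027|11⟩

H on qubit 1 mixes each pair of kets that differ only in qubit 1: amplitudes (a, b) of (|…0…⟩, |…1…⟩) become ((a + b)/√2, (a − b)/√2). Kets absent from the input have amplitude 0.
(|00⟩, |01⟩): (a, b) = (0.5229, 0) → (0.3697, 0.3697)
(|10⟩, |11⟩): (a, b) = (0.8524, 0) → (0.6027, 0.6027)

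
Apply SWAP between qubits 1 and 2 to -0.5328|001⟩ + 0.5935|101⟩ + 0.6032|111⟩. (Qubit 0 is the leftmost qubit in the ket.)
-0.5328|010⟩ + 0.5935|110⟩ + 0.6032|111⟩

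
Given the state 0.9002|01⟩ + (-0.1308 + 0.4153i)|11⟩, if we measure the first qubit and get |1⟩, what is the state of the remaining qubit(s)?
(-0.3004 + 0.9538i)|1⟩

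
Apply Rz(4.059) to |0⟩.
(-0.4428 - 0.8966i)|0⟩

Rz(4.059) = [[e^(−iθ/2), 0], [0, e^(iθ/2)]] with e^(±iθ/2) = cos(θ/2) ± i·sin(θ/2); θ = 4.059, cos(θ/2) ≈ -0.442786, sin(θ/2) ≈ 0.896627.
With a = amp(|0⟩) = 1 and b = amp(|1⟩) = 0:
new amp(|0⟩) = (-0.442786 - 0.896627i)·a = (-0.4428 - 0.8966i)
new amp(|1⟩) = (-0.442786 + 0.896627i)·b = 0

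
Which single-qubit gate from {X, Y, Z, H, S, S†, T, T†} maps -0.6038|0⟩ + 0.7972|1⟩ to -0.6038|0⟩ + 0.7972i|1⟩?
S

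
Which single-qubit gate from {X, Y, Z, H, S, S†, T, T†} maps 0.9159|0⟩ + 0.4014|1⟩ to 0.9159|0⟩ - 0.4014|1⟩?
Z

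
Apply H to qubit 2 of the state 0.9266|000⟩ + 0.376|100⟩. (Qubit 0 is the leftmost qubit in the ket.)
0.6552|000⟩ + 0.6552|001⟩ + 0.2659|100⟩ + 0.2659|101⟩

H on qubit 2 mixes each pair of kets that differ only in qubit 2: amplitudes (a, b) of (|…0…⟩, |…1…⟩) become ((a + b)/√2, (a − b)/√2). Kets absent from the input have amplitude 0.
(|000⟩, |001⟩): (a, b) = (0.9266, 0) → (0.6552, 0.6552)
(|100⟩, |101⟩): (a, b) = (0.376, 0) → (0.2659, 0.2659)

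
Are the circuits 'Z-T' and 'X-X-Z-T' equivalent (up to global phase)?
Yes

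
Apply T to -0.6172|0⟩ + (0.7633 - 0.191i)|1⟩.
-0.6172|0⟩ + (0.6748 + 0.4047i)|1⟩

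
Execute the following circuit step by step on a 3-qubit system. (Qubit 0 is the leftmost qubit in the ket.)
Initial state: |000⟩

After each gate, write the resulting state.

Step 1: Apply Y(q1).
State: i|010⟩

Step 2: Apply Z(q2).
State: i|010⟩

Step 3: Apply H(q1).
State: (1/√2)i|000⟩ - (1/√2)i|010⟩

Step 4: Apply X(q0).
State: (1/√2)i|100⟩ - (1/√2)i|110⟩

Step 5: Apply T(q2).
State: (1/√2)i|100⟩ - (1/√2)i|110⟩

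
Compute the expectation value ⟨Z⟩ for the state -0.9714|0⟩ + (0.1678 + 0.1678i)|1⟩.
0.8873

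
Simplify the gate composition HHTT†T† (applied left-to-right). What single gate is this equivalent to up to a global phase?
T†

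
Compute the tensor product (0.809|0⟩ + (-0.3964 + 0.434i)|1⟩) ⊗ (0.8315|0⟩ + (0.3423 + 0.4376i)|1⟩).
0.6727|00⟩ + (0.2769 + 0.354i)|01⟩ + (-0.3296 + 0.3609i)|10⟩ + (-0.3256 - 0.02491i)|11⟩

amp(|b₁b₂…⟩) = product of the factor amplitudes for bits b₁, b₂, …; only kets whose every factor amplitude is nonzero survive.
|00⟩: (0.809)(0.8315) = 0.6727
|01⟩: (0.809)(0.3423 + 0.4376i) = (0.2769 + 0.354i)
|10⟩: (-0.3964 + 0.434i)(0.8315) = (-0.3296 + 0.3609i)
|11⟩: (-0.3964 + 0.434i)(0.3423 + 0.4376i) = (-0.3256 - 0.02491i)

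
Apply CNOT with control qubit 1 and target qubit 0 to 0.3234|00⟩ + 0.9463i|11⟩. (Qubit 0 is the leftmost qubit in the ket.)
0.3234|00⟩ + 0.9463i|01⟩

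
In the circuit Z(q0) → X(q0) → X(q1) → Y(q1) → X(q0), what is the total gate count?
5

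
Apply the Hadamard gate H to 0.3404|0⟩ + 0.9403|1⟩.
0.9056|0⟩ - 0.4242|1⟩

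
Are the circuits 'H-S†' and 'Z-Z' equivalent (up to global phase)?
No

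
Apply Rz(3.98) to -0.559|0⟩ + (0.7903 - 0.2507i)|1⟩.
(0.2275 + 0.5106i)|0⟩ + (-0.09269 + 0.8239i)|1⟩

Rz(3.98) = [[e^(−iθ/2), 0], [0, e^(iθ/2)]] with e^(±iθ/2) = cos(θ/2) ± i·sin(θ/2); θ = 3.98, cos(θ/2) ≈ -0.407033, sin(θ/2) ≈ 0.913413.
With a = amp(|0⟩) = -0.559 and b = amp(|1⟩) = (0.7903 - 0.2507i):
new amp(|0⟩) = (-0.407033 - 0.913413i)·a = (0.2275 + 0.5106i)
new amp(|1⟩) = (-0.407033 + 0.913413i)·b = (-0.09269 + 0.8239i)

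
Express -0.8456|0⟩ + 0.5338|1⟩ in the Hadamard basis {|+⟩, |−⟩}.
-0.2205|+⟩ - 0.9754|−⟩

With |ψ⟩ = α|0⟩ + β|1⟩, the Hadamard-basis coefficients are ⟨+|ψ⟩ = (α + β)/√2 and ⟨−|ψ⟩ = (α − β)/√2.
Here α = -0.8456, β = 0.5338: (α + β)/√2 = -0.2205, (α − β)/√2 = -0.9754.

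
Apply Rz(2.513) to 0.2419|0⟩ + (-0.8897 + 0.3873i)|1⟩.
(0.07478 - 0.2301i)|0⟩ + (-0.6434 - 0.7264i)|1⟩

Rz(2.513) = [[e^(−iθ/2), 0], [0, e^(iθ/2)]] with e^(±iθ/2) = cos(θ/2) ± i·sin(θ/2); θ = 2.513, cos(θ/2) ≈ 0.309147, sin(θ/2) ≈ 0.951014.
With a = amp(|0⟩) = 0.2419 and b = amp(|1⟩) = (-0.8897 + 0.3873i):
new amp(|0⟩) = (0.309147 - 0.951014i)·a = (0.07478 - 0.2301i)
new amp(|1⟩) = (0.309147 + 0.951014i)·b = (-0.6434 - 0.7264i)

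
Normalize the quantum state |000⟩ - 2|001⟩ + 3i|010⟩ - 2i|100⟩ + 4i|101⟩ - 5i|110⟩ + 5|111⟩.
0.1091|000⟩ - 0.2182|001⟩ + 0.3273i|010⟩ - 0.2182i|100⟩ + 0.4364i|101⟩ - 0.5455i|110⟩ + 0.5455|111⟩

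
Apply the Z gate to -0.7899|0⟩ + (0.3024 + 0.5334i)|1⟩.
-0.7899|0⟩ + (-0.3024 - 0.5334i)|1⟩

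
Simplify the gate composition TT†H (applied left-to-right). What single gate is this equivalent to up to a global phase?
H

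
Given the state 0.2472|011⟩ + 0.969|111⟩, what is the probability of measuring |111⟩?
0.939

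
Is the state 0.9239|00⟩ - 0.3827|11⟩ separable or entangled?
Entangled

Writing the state as a|00⟩ + b|01⟩ + c|10⟩ + d|11⟩, it is a product state iff ad − bc = 0.
Here (a, b, c, d) = (0.9239, 0, 0, -0.3827): ad − bc = (0.9239)(-0.3827) − (0)(0) = -0.3536 ≠ 0, so the state is entangled.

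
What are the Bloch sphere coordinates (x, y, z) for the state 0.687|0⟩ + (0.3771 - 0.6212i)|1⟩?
(0.5181, -0.8535, -0.05612)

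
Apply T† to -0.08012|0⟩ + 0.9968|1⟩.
-0.08012|0⟩ + (0.7048 - 0.7048i)|1⟩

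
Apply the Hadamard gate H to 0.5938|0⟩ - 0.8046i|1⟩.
(0.4199 - 0.5689i)|0⟩ + (0.4199 + 0.5689i)|1⟩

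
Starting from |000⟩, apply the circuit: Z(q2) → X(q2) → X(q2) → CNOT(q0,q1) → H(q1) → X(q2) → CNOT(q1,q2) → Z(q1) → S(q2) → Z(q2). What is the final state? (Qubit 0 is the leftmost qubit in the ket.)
-(1/√2)i|001⟩ - 1/√2|010⟩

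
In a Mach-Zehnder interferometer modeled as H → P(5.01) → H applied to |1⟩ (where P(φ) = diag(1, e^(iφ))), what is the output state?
(0.3534 + 0.478i)|0⟩ + (0.6466 - 0.478i)|1⟩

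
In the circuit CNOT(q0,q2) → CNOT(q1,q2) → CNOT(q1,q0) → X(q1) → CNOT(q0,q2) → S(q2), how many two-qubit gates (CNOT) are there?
4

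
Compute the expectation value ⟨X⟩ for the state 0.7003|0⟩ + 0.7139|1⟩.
0.9999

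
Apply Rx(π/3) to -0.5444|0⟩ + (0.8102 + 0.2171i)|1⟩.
(-0.3629 - 0.4051i)|0⟩ + (0.7017 + 0.4602i)|1⟩

Rx(π/3) = [[cos(θ/2), −i·sin(θ/2)], [−i·sin(θ/2), cos(θ/2)]]; θ = π/3, cos(θ/2) ≈ 0.866025, sin(θ/2) ≈ 0.5.
With a = amp(|0⟩) = -0.5444 and b = amp(|1⟩) = (0.8102 + 0.2171i):
new amp(|0⟩) = (0.866025)·a + (-0.5i)·b = (-0.3629 - 0.4051i)
new amp(|1⟩) = (-0.5i)·a + (0.866025)·b = (0.7017 + 0.4602i)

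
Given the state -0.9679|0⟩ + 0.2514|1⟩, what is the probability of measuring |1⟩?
0.0632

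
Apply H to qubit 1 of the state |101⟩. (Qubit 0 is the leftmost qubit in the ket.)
1/√2|101⟩ + 1/√2|111⟩

H on qubit 1 mixes each pair of kets that differ only in qubit 1: amplitudes (a, b) of (|…0…⟩, |…1…⟩) become ((a + b)/√2, (a − b)/√2). Kets absent from the input have amplitude 0.
(|101⟩, |111⟩): (a, b) = (1, 0) → (1/√2, 1/√2)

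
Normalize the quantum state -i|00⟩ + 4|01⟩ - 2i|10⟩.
-0.2182i|00⟩ + 0.8729|01⟩ - 0.4364i|10⟩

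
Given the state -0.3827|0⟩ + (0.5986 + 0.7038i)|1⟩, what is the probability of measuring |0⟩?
0.1465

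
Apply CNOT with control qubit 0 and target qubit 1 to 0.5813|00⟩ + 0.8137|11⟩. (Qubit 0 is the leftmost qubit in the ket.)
0.5813|00⟩ + 0.8137|10⟩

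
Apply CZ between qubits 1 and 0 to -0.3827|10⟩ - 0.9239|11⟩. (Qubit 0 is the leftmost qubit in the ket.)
-0.3827|10⟩ + 0.9239|11⟩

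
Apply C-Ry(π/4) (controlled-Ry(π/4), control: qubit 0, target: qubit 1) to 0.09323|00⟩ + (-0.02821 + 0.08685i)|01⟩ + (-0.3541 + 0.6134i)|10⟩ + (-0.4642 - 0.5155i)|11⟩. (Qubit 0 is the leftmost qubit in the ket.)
0.09323|00⟩ + (-0.02821 + 0.08685i)|01⟩ + (-0.1495 + 0.764i)|10⟩ + (-0.5644 - 0.2415i)|11⟩

C-Ry(π/4) leaves the control-|0⟩ kets |00⟩, |01⟩ unchanged and applies Ry(π/4) to qubit 1 on the control-|1⟩ pair (|10⟩, |11⟩).
Ry(π/4) = [[cos(θ/2), −sin(θ/2)], [sin(θ/2), cos(θ/2)]]; θ = π/4, cos(θ/2) ≈ 0.92388, sin(θ/2) ≈ 0.382683.
With a = amp(|10⟩) = (-0.3541 + 0.6134i) and b = amp(|11⟩) = (-0.4642 - 0.5155i):
new amp(|10⟩) = (0.92388)·a + (-0.382683)·b = (-0.1495 + 0.764i)
new amp(|11⟩) = (0.382683)·a + (0.92388)·b = (-0.5644 - 0.2415i)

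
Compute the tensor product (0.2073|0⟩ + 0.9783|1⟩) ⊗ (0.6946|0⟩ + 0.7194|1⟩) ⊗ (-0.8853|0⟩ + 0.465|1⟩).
-0.1275|000⟩ + 0.06696|001⟩ - 0.132|010⟩ + 0.06935|011⟩ - 0.6016|100⟩ + 0.316|101⟩ - 0.6231|110⟩ + 0.3273|111⟩

amp(|b₁b₂…⟩) = product of the factor amplitudes for bits b₁, b₂, …; only kets whose every factor amplitude is nonzero survive.
|000⟩: (0.2073)(0.6946)(-0.8853) = -0.1275
|001⟩: (0.2073)(0.6946)(0.465) = 0.06696
|010⟩: (0.2073)(0.7194)(-0.8853) = -0.132
|011⟩: (0.2073)(0.7194)(0.465) = 0.06935
|100⟩: (0.9783)(0.6946)(-0.8853) = -0.6016
|101⟩: (0.9783)(0.6946)(0.465) = 0.316
|110⟩: (0.9783)(0.7194)(-0.8853) = -0.6231
|111⟩: (0.9783)(0.7194)(0.465) = 0.3273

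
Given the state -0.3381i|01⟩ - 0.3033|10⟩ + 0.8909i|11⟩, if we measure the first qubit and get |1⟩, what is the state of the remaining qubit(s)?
-0.3223|0⟩ + 0.9466i|1⟩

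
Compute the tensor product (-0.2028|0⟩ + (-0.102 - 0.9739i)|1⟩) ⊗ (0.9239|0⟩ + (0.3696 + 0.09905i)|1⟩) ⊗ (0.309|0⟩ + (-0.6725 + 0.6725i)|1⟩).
-0.0579|000⟩ + (0.126 - 0.126i)|001⟩ + (-0.02316 - 0.006207i)|010⟩ + (0.06392 - 0.0369i)|011⟩ + (-0.02912 - 0.278i)|100⟩ + (0.6685 + 0.5417i)|101⟩ + (0.01816 - 0.1143i)|110⟩ + (0.2093 + 0.2884i)|111⟩

amp(|b₁b₂…⟩) = product of the factor amplitudes for bits b₁, b₂, …; only kets whose every factor amplitude is nonzero survive.
|000⟩: (-0.2028)(0.9239)(0.309) = -0.0579
|001⟩: (-0.2028)(0.9239)(-0.6725 + 0.6725i) = (0.126 - 0.126i)
|010⟩: (-0.2028)(0.3696 + 0.09905i)(0.309) = (-0.02316 - 0.006207i)
|011⟩: (-0.2028)(0.3696 + 0.09905i)(-0.6725 + 0.6725i) = (0.06392 - 0.0369i)
|100⟩: (-0.102 - 0.9739i)(0.9239)(0.309) = (-0.02912 - 0.278i)
|101⟩: (-0.102 - 0.9739i)(0.9239)(-0.6725 + 0.6725i) = (0.6685 + 0.5417i)
|110⟩: (-0.102 - 0.9739i)(0.3696 + 0.09905i)(0.309) = (0.01816 - 0.1143i)
|111⟩: (-0.102 - 0.9739i)(0.3696 + 0.09905i)(-0.6725 + 0.6725i) = (0.2093 + 0.2884i)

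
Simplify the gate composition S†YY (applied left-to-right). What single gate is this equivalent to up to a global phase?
S†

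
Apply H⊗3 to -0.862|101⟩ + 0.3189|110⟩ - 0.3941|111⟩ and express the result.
-0.3314|000⟩ + 0.5568|001⟩ - 0.2782|010⟩ + 0.05268|011⟩ + 0.3314|100⟩ - 0.5568|101⟩ + 0.2782|110⟩ - 0.05268|111⟩

H⊗3 gives amp(|y⟩) = (1/2√2) Σ_x (−1)^(x·y) amp(|x⟩), where x·y is the number of positions in which both x and y have a 1.
|000⟩: (-0.862 + 0.3189 - 0.3941)/(2√2) = -0.3314
|001⟩: (0.862 + 0.3189 + 0.3941)/(2√2) = 0.5568
|010⟩: (-0.862 - 0.3189 + 0.3941)/(2√2) = -0.2782
|011⟩: (0.862 - 0.3189 - 0.3941)/(2√2) = 0.05268
|100⟩: (0.862 - 0.3189 + 0.3941)/(2√2) = 0.3314
|101⟩: (-0.862 - 0.3189 - 0.3941)/(2√2) = -0.5568
|110⟩: (0.862 + 0.3189 - 0.3941)/(2√2) = 0.2782
|111⟩: (-0.862 + 0.3189 + 0.3941)/(2√2) = -0.05268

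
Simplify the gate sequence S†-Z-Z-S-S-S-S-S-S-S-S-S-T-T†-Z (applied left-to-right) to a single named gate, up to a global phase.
Z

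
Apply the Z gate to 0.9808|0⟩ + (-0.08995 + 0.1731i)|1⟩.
0.9808|0⟩ + (0.08995 - 0.1731i)|1⟩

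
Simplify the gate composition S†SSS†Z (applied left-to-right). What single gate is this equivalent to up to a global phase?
Z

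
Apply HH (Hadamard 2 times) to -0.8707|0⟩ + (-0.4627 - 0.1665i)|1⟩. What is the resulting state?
-0.8707|0⟩ + (-0.4627 - 0.1665i)|1⟩

H² = I, so an even number of Hadamards cancels: H^2 = I and the state is unchanged.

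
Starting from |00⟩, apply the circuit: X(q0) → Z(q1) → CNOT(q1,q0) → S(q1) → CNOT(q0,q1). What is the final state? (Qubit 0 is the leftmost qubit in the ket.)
|11⟩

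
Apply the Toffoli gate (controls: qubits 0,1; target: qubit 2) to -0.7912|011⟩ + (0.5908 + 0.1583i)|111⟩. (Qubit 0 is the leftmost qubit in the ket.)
-0.7912|011⟩ + (0.5908 + 0.1583i)|110⟩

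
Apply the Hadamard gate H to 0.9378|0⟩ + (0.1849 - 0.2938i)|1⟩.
(0.7939 - 0.2077i)|0⟩ + (0.5324 + 0.2077i)|1⟩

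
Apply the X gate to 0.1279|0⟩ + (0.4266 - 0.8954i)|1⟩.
(0.4266 - 0.8954i)|0⟩ + 0.1279|1⟩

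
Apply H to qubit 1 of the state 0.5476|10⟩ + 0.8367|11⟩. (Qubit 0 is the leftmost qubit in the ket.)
0.9788|10⟩ - 0.2044|11⟩

H on qubit 1 mixes each pair of kets that differ only in qubit 1: amplitudes (a, b) of (|…0…⟩, |…1…⟩) become ((a + b)/√2, (a − b)/√2). Kets absent from the input have amplitude 0.
(|10⟩, |11⟩): (a, b) = (0.5476, 0.8367) → (0.9788, -0.2044)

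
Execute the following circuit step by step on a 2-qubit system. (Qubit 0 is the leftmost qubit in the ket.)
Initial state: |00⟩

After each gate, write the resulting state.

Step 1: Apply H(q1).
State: 1/√2|00⟩ + 1/√2|01⟩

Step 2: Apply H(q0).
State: 1/2|00⟩ + 1/2|01⟩ + 1/2|10⟩ + 1/2|11⟩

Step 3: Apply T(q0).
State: 1/2|00⟩ + 1/2|01⟩ + (1/√8 + (1/√8)i)|10⟩ + (1/√8 + (1/√8)i)|11⟩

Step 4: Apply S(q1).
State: 1/2|00⟩ + (1/2)i|01⟩ + (1/√8 + (1/√8)i)|10⟩ + (-1/√8 + (1/√8)i)|11⟩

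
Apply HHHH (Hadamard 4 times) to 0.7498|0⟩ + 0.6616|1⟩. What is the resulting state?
0.7498|0⟩ + 0.6616|1⟩

H² = I, so an even number of Hadamards cancels: H^4 = I and the state is unchanged.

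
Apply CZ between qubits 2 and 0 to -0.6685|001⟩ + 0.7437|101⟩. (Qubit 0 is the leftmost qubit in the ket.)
-0.6685|001⟩ - 0.7437|101⟩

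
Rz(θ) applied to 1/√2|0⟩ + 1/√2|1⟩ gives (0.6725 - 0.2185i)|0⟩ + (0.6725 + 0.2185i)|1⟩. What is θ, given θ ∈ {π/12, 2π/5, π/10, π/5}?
π/5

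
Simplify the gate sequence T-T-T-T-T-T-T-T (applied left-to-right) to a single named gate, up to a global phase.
I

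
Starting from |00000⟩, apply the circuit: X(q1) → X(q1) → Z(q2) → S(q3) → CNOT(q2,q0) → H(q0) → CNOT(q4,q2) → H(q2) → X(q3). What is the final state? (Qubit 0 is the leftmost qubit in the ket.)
1/2|00010⟩ + 1/2|00110⟩ + 1/2|10010⟩ + 1/2|10110⟩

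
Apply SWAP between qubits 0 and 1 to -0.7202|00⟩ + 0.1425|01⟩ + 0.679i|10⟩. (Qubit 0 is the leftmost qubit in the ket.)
-0.7202|00⟩ + 0.679i|01⟩ + 0.1425|10⟩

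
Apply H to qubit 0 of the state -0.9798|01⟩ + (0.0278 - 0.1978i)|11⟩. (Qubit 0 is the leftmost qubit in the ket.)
(-0.6732 - 0.1399i)|01⟩ + (-0.7125 + 0.1399i)|11⟩

H on qubit 0 mixes each pair of kets that differ only in qubit 0: amplitudes (a, b) of (|…0…⟩, |…1…⟩) become ((a + b)/√2, (a − b)/√2). Kets absent from the input have amplitude 0.
(|01⟩, |11⟩): (a, b) = (-0.9798, (0.0278 - 0.1978i)) → ((-0.6732 - 0.1399i), (-0.7125 + 0.1399i))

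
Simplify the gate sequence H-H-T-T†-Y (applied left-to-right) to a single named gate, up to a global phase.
Y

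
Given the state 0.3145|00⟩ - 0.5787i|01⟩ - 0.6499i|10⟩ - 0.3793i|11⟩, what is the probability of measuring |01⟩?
0.3349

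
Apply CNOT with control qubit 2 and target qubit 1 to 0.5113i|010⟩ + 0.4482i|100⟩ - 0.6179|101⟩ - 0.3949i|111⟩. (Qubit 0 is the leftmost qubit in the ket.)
0.5113i|010⟩ + 0.4482i|100⟩ - 0.3949i|101⟩ - 0.6179|111⟩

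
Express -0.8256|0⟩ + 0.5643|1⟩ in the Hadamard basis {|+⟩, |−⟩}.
-0.1848|+⟩ - 0.9828|−⟩

With |ψ⟩ = α|0⟩ + β|1⟩, the Hadamard-basis coefficients are ⟨+|ψ⟩ = (α + β)/√2 and ⟨−|ψ⟩ = (α − β)/√2.
Here α = -0.8256, β = 0.5643: (α + β)/√2 = -0.1848, (α − β)/√2 = -0.9828.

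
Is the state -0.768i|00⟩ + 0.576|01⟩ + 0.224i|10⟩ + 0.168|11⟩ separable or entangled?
Entangled

Writing the state as a|00⟩ + b|01⟩ + c|10⟩ + d|11⟩, it is a product state iff ad − bc = 0.
Here (a, b, c, d) = (-0.768i, 0.576, 0.224i, 0.168): ad − bc = (-0.768i)(0.168) − (0.576)(0.224i) = -0.258i ≠ 0, so the state is entangled.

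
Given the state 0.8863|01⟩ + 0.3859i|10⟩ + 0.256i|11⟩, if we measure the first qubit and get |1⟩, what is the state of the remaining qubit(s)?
0.8333i|0⟩ + 0.5528i|1⟩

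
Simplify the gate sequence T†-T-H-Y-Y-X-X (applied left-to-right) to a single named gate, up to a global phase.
H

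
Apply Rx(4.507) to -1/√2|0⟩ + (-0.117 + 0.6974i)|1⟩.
(0.9872 + 0.09078i)|0⟩ + (0.07381 + 0.1086i)|1⟩

Rx(4.507) = [[cos(θ/2), −i·sin(θ/2)], [−i·sin(θ/2), cos(θ/2)]]; θ = 4.507, cos(θ/2) ≈ -0.630893, sin(θ/2) ≈ 0.77587.
With a = amp(|0⟩) = -1/√2 and b = amp(|1⟩) = (-0.117 + 0.6974i):
new amp(|0⟩) = (-0.630893)·a + (-0.77587i)·b = (0.9872 + 0.09078i)
new amp(|1⟩) = (-0.77587i)·a + (-0.630893)·b = (0.07381 + 0.1086i)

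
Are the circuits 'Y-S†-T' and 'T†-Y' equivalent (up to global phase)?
No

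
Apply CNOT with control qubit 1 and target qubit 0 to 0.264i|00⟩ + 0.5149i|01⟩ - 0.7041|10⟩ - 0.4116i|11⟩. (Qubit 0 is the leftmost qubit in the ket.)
0.264i|00⟩ - 0.4116i|01⟩ - 0.7041|10⟩ + 0.5149i|11⟩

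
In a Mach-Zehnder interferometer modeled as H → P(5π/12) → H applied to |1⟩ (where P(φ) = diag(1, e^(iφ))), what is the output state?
(0.3706 - 0.483i)|0⟩ + (0.6294 + 0.483i)|1⟩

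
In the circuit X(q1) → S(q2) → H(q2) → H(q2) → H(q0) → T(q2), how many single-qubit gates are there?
6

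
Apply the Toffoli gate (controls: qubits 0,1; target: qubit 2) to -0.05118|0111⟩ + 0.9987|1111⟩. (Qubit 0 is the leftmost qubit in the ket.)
-0.05118|0111⟩ + 0.9987|1101⟩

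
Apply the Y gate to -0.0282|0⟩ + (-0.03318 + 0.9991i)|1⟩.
(0.9991 + 0.03318i)|0⟩ - 0.0282i|1⟩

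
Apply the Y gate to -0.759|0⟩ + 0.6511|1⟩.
-0.6511i|0⟩ - 0.759i|1⟩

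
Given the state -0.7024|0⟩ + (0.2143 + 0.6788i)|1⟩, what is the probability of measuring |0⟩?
0.4934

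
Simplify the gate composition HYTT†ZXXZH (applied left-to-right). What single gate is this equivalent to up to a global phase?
Y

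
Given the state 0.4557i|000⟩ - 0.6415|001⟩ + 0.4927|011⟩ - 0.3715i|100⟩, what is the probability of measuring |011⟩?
0.2428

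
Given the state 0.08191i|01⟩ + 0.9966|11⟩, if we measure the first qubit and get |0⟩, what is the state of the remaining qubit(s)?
i|1⟩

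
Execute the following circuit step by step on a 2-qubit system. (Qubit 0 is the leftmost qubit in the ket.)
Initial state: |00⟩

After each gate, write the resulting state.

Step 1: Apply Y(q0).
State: i|10⟩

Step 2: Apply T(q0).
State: (-1/√2 + (1/√2)i)|10⟩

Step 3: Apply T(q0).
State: -|10⟩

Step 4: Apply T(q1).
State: -|10⟩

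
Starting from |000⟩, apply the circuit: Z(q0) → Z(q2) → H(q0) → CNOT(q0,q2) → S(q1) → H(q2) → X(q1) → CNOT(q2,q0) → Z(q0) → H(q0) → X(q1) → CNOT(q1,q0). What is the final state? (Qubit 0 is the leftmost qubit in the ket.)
-1/√2|001⟩ + 1/√2|100⟩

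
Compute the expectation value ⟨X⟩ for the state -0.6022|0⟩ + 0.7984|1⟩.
-0.9616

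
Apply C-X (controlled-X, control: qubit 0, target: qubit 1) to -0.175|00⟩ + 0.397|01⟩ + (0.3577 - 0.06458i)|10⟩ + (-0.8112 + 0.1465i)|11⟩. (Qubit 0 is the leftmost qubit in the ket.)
-0.175|00⟩ + 0.397|01⟩ + (-0.8112 + 0.1465i)|10⟩ + (0.3577 - 0.06458i)|11⟩

C-X leaves the control-|0⟩ kets |00⟩, |01⟩ unchanged and applies X to qubit 1 on the control-|1⟩ pair (|10⟩, |11⟩).
X = [[0, 1], [1, 0]].
With a = amp(|10⟩) = (0.3577 - 0.06458i) and b = amp(|11⟩) = (-0.8112 + 0.1465i):
new amp(|10⟩) = (1)·b = (-0.8112 + 0.1465i)
new amp(|11⟩) = (1)·a = (0.3577 - 0.06458i)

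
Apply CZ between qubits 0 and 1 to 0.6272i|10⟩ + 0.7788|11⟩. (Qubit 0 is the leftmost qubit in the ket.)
0.6272i|10⟩ - 0.7788|11⟩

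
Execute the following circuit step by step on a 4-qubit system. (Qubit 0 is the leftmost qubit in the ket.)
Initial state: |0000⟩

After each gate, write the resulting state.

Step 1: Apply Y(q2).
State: i|0010⟩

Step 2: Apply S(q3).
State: i|0010⟩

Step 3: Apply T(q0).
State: i|0010⟩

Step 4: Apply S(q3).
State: i|0010⟩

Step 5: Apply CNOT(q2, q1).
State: i|0110⟩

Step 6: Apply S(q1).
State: -|0110⟩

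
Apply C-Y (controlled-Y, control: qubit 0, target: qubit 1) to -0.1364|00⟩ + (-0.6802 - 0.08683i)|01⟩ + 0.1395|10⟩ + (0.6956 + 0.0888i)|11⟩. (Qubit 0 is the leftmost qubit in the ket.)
-0.1364|00⟩ + (-0.6802 - 0.08683i)|01⟩ + (0.0888 - 0.6956i)|10⟩ + 0.1395i|11⟩

C-Y leaves the control-|0⟩ kets |00⟩, |01⟩ unchanged and applies Y to qubit 1 on the control-|1⟩ pair (|10⟩, |11⟩).
Y = [[0, -i], [i, 0]].
With a = amp(|10⟩) = 0.1395 and b = amp(|11⟩) = (0.6956 + 0.0888i):
new amp(|10⟩) = (-i)·b = (0.0888 - 0.6956i)
new amp(|11⟩) = (i)·a = 0.1395i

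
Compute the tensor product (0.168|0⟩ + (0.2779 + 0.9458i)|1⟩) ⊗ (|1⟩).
0.168|01⟩ + (0.2779 + 0.9458i)|11⟩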